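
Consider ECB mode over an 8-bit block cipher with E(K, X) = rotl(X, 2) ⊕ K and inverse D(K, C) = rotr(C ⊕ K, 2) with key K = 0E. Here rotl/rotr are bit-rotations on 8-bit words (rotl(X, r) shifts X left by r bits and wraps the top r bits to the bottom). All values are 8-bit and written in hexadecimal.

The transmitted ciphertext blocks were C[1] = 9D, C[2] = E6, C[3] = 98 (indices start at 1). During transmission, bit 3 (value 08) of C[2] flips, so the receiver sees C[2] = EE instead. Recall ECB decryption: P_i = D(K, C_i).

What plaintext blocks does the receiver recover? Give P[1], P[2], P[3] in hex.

Only C[2] changed, to EE. In ECB, a change in C_i affects only P_i. Decrypting the received ciphertext:
P[1]: D(K, 9D) = E4.
P[2]: D(K, EE) = 38.
P[3]: D(K, 98) = A5.
Blocks that differ from the original plaintext: P[2].

P[1] = E4, P[2] = 38, P[3] = A5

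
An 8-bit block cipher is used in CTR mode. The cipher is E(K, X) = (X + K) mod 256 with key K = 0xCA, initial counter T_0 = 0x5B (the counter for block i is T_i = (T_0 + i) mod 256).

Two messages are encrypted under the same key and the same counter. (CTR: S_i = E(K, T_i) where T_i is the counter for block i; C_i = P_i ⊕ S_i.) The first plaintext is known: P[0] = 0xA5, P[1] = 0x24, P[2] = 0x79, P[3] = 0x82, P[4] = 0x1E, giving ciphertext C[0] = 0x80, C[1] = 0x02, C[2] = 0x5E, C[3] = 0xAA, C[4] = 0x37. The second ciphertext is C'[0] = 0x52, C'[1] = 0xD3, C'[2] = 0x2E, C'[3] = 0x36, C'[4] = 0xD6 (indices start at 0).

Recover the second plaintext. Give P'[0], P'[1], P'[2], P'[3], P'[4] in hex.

P'[0] = 0x77, P'[1] = 0xF5, P'[2] = 0x09, P'[3] = 0x1E, P'[4] = 0xFF

In CTR with a reused counter, both messages share the same keystream S_i, so C_i ⊕ C'_i = P_i ⊕ P'_i and thus P'_i = P_i ⊕ C_i ⊕ C'_i.
P'[0]: 0xA5 ⊕ 0x80 ⊕ 0x52 = 0x77.
P'[1]: 0x24 ⊕ 0x02 ⊕ 0xD3 = 0xF5.
P'[2]: 0x79 ⊕ 0x5E ⊕ 0x2E = 0x09.
P'[3]: 0x82 ⊕ 0xAA ⊕ 0x36 = 0x1E.
P'[4]: 0x1E ⊕ 0x37 ⊕ 0xD6 = 0xFF.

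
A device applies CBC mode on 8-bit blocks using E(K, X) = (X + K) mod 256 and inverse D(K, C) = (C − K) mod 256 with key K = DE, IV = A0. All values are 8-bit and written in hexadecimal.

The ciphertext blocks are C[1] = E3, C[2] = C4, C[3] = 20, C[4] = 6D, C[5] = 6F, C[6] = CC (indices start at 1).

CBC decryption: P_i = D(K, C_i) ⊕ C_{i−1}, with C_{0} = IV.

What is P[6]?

P[6]: D(K, CC) = EE; EE ⊕ 6F = 81.

P[6] = 81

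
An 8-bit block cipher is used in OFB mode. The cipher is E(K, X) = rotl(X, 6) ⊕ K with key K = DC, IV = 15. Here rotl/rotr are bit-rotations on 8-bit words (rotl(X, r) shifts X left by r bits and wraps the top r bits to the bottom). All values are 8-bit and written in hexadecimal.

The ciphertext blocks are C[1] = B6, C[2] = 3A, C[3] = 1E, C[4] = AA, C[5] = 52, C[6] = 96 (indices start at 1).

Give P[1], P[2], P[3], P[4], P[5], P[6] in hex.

P[1] = 2F, P[2] = 80, P[3] = 6C, P[4] = EA, P[5] = 9E, P[6] = 79

OFB decryption: S_i = E(K, S_{i−1}) with S_{0} = IV; P_i = C_i ⊕ S_i.
P[1]: S = E(K, 15) = 99; B6 ⊕ 99 = 2F.
P[2]: S = E(K, 99) = BA; 3A ⊕ BA = 80.
P[3]: S = E(K, BA) = 72; 1E ⊕ 72 = 6C.
P[4]: S = E(K, 72) = 40; AA ⊕ 40 = EA.
P[5]: S = E(K, 40) = CC; 52 ⊕ CC = 9E.
P[6]: S = E(K, CC) = EF; 96 ⊕ EF = 79.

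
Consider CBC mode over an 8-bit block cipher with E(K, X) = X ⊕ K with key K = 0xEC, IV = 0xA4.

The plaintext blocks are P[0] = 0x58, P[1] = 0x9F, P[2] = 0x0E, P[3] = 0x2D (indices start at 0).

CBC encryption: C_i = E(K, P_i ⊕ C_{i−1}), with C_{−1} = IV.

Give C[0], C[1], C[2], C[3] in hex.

C[0] = 0x10, C[1] = 0x63, C[2] = 0x81, C[3] = 0x40

C[0]: P[0] ⊕ 0xA4 = 0xFC; E(K, 0xFC) = 0x10.
C[1]: P[1] ⊕ 0x10 = 0x8F; E(K, 0x8F) = 0x63.
C[2]: P[2] ⊕ 0x63 = 0x6D; E(K, 0x6D) = 0x81.
C[3]: P[3] ⊕ 0x81 = 0xAC; E(K, 0xAC) = 0x40.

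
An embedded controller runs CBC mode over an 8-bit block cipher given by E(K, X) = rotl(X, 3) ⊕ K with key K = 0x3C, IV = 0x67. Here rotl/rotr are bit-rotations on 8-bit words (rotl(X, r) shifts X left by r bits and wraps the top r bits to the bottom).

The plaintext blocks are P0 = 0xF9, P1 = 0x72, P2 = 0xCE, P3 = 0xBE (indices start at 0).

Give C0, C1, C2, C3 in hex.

CBC encryption: C_i = E(K, P_i ⊕ C_{i−1}), with C_{−1} = IV.
C0: P0 ⊕ 0x67 = 0x9E; E(K, 0x9E) = 0xC8.
C1: P1 ⊕ 0xC8 = 0xBA; E(K, 0xBA) = 0xE9.
C2: P2 ⊕ 0xE9 = 0x27; E(K, 0x27) = 0x05.
C3: P3 ⊕ 0x05 = 0xBB; E(K, 0xBB) = 0xE1.

C0 = 0xC8, C1 = 0xE9, C2 = 0x05, C3 = 0xE1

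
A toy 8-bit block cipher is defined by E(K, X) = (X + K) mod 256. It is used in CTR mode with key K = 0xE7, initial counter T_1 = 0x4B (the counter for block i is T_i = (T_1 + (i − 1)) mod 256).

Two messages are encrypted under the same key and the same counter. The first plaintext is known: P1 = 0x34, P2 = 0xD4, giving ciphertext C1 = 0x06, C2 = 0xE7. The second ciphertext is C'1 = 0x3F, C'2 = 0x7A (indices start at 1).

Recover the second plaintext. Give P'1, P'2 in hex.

In CTR with a reused counter, both messages share the same keystream S_i, so C_i ⊕ C'_i = P_i ⊕ P'_i and thus P'_i = P_i ⊕ C_i ⊕ C'_i.
P'1: 0x34 ⊕ 0x06 ⊕ 0x3F = 0x0D.
P'2: 0xD4 ⊕ 0xE7 ⊕ 0x7A = 0x49.

P'1 = 0x0D, P'2 = 0x49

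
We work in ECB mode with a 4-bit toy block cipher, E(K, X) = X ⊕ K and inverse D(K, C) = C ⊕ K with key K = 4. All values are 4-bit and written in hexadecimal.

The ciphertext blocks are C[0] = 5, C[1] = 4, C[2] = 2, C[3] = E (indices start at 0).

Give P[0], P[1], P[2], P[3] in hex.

P[0] = 1, P[1] = 0, P[2] = 6, P[3] = A

ECB decryption: P_i = D(K, C_i).
P[0]: D(K, 5) = 1.
P[1]: D(K, 4) = 0.
P[2]: D(K, 2) = 6.
P[3]: D(K, E) = A.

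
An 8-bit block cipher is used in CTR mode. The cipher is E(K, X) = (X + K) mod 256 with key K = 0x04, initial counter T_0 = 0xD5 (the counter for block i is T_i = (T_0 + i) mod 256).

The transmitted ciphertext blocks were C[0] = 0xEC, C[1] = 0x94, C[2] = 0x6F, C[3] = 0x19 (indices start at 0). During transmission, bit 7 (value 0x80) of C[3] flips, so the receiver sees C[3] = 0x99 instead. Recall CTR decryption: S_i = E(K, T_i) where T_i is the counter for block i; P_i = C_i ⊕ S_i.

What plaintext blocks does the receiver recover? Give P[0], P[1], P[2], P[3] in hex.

Only C[3] changed, to 0x99. In CTR, a change in C_i flips the same bit in P_i only; the keystream is unaffected. Decrypting the received ciphertext:
P[0]: T = 0xD5, S = E(K, T) = 0xD9; 0xEC ⊕ 0xD9 = 0x35.
P[1]: T = 0xD6, S = E(K, T) = 0xDA; 0x94 ⊕ 0xDA = 0x4E.
P[2]: T = 0xD7, S = E(K, T) = 0xDB; 0x6F ⊕ 0xDB = 0xB4.
P[3]: T = 0xD8, S = E(K, T) = 0xDC; 0x99 ⊕ 0xDC = 0x45.
Blocks that differ from the original plaintext: P[3].

P[0] = 0x35, P[1] = 0x4E, P[2] = 0xB4, P[3] = 0x45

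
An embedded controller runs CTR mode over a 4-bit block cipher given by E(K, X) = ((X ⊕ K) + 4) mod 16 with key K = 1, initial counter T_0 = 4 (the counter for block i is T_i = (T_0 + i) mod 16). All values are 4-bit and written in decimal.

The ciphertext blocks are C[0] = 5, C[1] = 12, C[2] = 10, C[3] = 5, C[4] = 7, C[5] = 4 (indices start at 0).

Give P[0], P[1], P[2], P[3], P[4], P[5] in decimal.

P[0] = 12, P[1] = 4, P[2] = 1, P[3] = 15, P[4] = 10, P[5] = 8

CTR decryption: S_i = E(K, T_i) where T_i is the counter for block i; P_i = C_i ⊕ S_i.
P[0]: T = 4, S = E(K, T) = 9; 5 ⊕ 9 = 12.
P[1]: T = 5, S = E(K, T) = 8; 12 ⊕ 8 = 4.
P[2]: T = 6, S = E(K, T) = 11; 10 ⊕ 11 = 1.
P[3]: T = 7, S = E(K, T) = 10; 5 ⊕ 10 = 15.
P[4]: T = 8, S = E(K, T) = 13; 7 ⊕ 13 = 10.
P[5]: T = 9, S = E(K, T) = 12; 4 ⊕ 12 = 8.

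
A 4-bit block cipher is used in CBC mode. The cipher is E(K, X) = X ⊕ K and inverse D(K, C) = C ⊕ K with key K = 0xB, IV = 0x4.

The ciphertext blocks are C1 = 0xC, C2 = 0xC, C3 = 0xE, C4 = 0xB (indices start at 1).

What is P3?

CBC decryption: P_i = D(K, C_i) ⊕ C_{i−1}, with C_{0} = IV.
P3: D(K, 0xE) = 0x5; 0x5 ⊕ 0xC = 0x9.

P3 = 0x9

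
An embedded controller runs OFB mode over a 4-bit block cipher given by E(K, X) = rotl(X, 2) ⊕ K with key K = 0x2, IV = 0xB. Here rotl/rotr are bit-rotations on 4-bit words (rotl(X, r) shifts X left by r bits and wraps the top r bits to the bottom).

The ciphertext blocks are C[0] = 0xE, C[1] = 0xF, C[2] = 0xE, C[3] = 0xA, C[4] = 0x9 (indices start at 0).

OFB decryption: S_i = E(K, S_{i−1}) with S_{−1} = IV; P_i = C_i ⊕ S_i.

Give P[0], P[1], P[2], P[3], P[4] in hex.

P[0]: S = E(K, 0xB) = 0xC; 0xE ⊕ 0xC = 0x2.
P[1]: S = E(K, 0xC) = 0x1; 0xF ⊕ 0x1 = 0xE.
P[2]: S = E(K, 0x1) = 0x6; 0xE ⊕ 0x6 = 0x8.
P[3]: S = E(K, 0x6) = 0xB; 0xA ⊕ 0xB = 0x1.
P[4]: S = E(K, 0xB) = 0xC; 0x9 ⊕ 0xC = 0x5.

P[0] = 0x2, P[1] = 0xE, P[2] = 0x8, P[3] = 0x1, P[4] = 0x5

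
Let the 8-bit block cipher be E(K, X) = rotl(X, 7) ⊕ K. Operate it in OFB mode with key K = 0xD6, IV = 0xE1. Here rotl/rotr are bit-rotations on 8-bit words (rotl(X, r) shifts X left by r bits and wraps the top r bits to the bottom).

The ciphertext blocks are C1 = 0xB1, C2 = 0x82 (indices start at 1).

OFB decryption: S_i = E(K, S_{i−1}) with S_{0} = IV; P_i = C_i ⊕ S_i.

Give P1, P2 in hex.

P1: S = E(K, 0xE1) = 0x26; 0xB1 ⊕ 0x26 = 0x97.
P2: S = E(K, 0x26) = 0xC5; 0x82 ⊕ 0xC5 = 0x47.

P1 = 0x97, P2 = 0x47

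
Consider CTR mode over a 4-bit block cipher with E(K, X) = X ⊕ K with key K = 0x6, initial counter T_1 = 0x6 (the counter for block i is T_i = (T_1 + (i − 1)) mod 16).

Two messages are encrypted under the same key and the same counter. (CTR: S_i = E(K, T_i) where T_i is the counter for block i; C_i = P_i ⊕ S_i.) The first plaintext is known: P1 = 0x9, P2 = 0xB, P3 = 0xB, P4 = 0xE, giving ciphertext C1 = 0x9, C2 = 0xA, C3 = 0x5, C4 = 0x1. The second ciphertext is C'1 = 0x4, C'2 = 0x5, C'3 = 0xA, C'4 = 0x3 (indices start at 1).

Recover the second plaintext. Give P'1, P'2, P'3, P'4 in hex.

P'1 = 0x4, P'2 = 0x4, P'3 = 0x4, P'4 = 0xC

In CTR with a reused counter, both messages share the same keystream S_i, so C_i ⊕ C'_i = P_i ⊕ P'_i and thus P'_i = P_i ⊕ C_i ⊕ C'_i.
P'1: 0x9 ⊕ 0x9 ⊕ 0x4 = 0x4.
P'2: 0xB ⊕ 0xA ⊕ 0x5 = 0x4.
P'3: 0xB ⊕ 0x5 ⊕ 0xA = 0x4.
P'4: 0xE ⊕ 0x1 ⊕ 0x3 = 0xC.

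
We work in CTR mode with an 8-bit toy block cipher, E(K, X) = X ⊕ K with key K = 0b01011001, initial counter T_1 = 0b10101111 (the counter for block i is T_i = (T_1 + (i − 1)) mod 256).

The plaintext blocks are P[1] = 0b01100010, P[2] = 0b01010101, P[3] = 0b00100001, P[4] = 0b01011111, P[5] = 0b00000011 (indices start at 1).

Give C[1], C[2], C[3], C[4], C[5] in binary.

C[1] = 0b10010100, C[2] = 0b10111100, C[3] = 0b11001001, C[4] = 0b10110100, C[5] = 0b11101001

CTR encryption: S_i = E(K, T_i) where T_i is the counter for block i; C_i = P_i ⊕ S_i.
C[1]: T = 0b10101111, S = E(K, T) = 0b11110110; 0b01100010 ⊕ 0b11110110 = 0b10010100.
C[2]: T = 0b10110000, S = E(K, T) = 0b11101001; 0b01010101 ⊕ 0b11101001 = 0b10111100.
C[3]: T = 0b10110001, S = E(K, T) = 0b11101000; 0b00100001 ⊕ 0b11101000 = 0b11001001.
C[4]: T = 0b10110010, S = E(K, T) = 0b11101011; 0b01011111 ⊕ 0b11101011 = 0b10110100.
C[5]: T = 0b10110011, S = E(K, T) = 0b11101010; 0b00000011 ⊕ 0b11101010 = 0b11101001.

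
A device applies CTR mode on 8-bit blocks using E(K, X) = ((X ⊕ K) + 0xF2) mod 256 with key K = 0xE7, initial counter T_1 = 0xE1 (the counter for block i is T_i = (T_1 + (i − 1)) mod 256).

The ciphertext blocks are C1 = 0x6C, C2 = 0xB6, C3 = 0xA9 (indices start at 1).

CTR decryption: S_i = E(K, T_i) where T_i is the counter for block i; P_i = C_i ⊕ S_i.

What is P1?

P1: T = 0xE1, S = E(K, T) = 0xF8; 0x6C ⊕ 0xF8 = 0x94.

P1 = 0x94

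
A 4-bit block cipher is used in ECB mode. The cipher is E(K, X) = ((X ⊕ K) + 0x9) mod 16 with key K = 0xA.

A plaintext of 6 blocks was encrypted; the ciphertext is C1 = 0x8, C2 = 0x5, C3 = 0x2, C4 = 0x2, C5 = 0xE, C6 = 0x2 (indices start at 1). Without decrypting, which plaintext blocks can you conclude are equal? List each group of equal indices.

P3 = P4 = P6

ECB encrypts each block independently with the same key, so equal ciphertext blocks imply equal plaintext blocks.
C3 = C4 = C6 = 0x2, so P3 = P4 = P6.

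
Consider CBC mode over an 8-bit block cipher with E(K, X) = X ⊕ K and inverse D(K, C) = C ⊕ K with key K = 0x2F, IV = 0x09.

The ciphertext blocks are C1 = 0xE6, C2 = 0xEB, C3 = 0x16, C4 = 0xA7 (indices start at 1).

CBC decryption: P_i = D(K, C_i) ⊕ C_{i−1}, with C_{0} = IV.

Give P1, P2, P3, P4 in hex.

P1: D(K, 0xE6) = 0xC9; 0xC9 ⊕ 0x09 = 0xC0.
P2: D(K, 0xEB) = 0xC4; 0xC4 ⊕ 0xE6 = 0x22.
P3: D(K, 0x16) = 0x39; 0x39 ⊕ 0xEB = 0xD2.
P4: D(K, 0xA7) = 0x88; 0x88 ⊕ 0x16 = 0x9E.

P1 = 0xC0, P2 = 0x22, P3 = 0xD2, P4 = 0x9E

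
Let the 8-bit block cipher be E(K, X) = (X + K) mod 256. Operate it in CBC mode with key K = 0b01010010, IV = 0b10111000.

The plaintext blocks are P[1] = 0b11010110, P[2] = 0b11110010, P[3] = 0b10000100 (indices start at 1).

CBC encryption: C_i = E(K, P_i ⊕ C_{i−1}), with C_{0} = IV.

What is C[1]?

C[1]: P[1] ⊕ 0b10111000 = 0b01101110; E(K, 0b01101110) = 0b11000000.

C[1] = 0b11000000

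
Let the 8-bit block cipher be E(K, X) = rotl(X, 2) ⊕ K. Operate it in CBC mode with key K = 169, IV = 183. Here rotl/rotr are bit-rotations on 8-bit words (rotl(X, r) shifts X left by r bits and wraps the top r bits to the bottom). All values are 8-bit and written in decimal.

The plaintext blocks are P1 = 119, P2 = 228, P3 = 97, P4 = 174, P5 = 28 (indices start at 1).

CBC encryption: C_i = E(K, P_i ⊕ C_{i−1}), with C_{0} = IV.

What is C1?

C1 = 170

C1: P1 ⊕ 183 = 192; E(K, 192) = 170.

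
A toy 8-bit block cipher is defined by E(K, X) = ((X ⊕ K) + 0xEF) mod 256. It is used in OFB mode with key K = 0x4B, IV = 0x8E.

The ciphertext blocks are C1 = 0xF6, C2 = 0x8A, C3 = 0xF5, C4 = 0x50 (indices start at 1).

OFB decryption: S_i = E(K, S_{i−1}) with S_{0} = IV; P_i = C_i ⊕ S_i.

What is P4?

P4 = 0x9E

P1: S = E(K, 0x8E) = 0xB4; 0xF6 ⊕ 0xB4 = 0x42.
P2: S = E(K, 0xB4) = 0xEE; 0x8A ⊕ 0xEE = 0x64.
P3: S = E(K, 0xEE) = 0x94; 0xF5 ⊕ 0x94 = 0x61.
P4: S = E(K, 0x94) = 0xCE; 0x50 ⊕ 0xCE = 0x9E.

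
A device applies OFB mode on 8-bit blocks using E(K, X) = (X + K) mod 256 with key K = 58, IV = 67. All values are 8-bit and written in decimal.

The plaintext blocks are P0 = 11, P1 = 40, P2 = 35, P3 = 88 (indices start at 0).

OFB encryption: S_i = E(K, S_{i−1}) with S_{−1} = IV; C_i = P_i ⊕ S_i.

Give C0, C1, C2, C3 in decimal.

C0: S = E(K, 67) = 125; 11 ⊕ 125 = 118.
C1: S = E(K, 125) = 183; 40 ⊕ 183 = 159.
C2: S = E(K, 183) = 241; 35 ⊕ 241 = 210.
C3: S = E(K, 241) = 43; 88 ⊕ 43 = 115.

C0 = 118, C1 = 159, C2 = 210, C3 = 115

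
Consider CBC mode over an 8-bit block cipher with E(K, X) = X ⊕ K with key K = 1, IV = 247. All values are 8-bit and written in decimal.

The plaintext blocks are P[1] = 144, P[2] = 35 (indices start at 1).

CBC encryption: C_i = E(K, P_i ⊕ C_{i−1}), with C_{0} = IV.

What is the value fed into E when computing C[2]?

69

C[1]: P[1] ⊕ 247 = 103; E(K, 103) = 102.
C[2]: P[2] ⊕ 102 = 69; E(K, 69) = 68.
So the input to E for block [2] is 69.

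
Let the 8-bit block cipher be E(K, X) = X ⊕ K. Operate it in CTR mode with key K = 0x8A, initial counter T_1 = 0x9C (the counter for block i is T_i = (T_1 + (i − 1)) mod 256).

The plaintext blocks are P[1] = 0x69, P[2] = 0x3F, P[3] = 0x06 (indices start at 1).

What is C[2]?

C[2] = 0x28

CTR encryption: S_i = E(K, T_i) where T_i is the counter for block i; C_i = P_i ⊕ S_i.
C[1]: T = 0x9C, S = E(K, T) = 0x16; 0x69 ⊕ 0x16 = 0x7F.
C[2]: T = 0x9D, S = E(K, T) = 0x17; 0x3F ⊕ 0x17 = 0x28.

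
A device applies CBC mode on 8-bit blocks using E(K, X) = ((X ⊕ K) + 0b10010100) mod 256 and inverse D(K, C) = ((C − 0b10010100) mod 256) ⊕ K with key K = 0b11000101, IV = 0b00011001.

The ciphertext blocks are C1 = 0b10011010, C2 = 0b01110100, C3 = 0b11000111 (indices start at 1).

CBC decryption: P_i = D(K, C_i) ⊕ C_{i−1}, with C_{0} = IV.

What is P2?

P2: D(K, 0b01110100) = 0b00100101; 0b00100101 ⊕ 0b10011010 = 0b10111111.

P2 = 0b10111111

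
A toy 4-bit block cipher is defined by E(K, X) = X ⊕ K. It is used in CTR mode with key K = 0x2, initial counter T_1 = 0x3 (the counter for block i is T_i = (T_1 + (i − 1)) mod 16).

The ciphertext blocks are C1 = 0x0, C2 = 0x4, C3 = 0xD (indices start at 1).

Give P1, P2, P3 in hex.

P1 = 0x1, P2 = 0x2, P3 = 0xA

CTR decryption: S_i = E(K, T_i) where T_i is the counter for block i; P_i = C_i ⊕ S_i.
P1: T = 0x3, S = E(K, T) = 0x1; 0x0 ⊕ 0x1 = 0x1.
P2: T = 0x4, S = E(K, T) = 0x6; 0x4 ⊕ 0x6 = 0x2.
P3: T = 0x5, S = E(K, T) = 0x7; 0xD ⊕ 0x7 = 0xA.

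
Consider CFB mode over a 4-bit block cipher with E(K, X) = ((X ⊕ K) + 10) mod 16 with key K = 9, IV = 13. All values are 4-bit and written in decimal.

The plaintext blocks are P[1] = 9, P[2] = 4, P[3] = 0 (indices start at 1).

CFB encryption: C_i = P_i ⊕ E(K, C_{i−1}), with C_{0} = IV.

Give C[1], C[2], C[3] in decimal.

C[1] = 7, C[2] = 12, C[3] = 15

C[1]: E(K, 13) = 14; 9 ⊕ 14 = 7.
C[2]: E(K, 7) = 8; 4 ⊕ 8 = 12.
C[3]: E(K, 12) = 15; 0 ⊕ 15 = 15.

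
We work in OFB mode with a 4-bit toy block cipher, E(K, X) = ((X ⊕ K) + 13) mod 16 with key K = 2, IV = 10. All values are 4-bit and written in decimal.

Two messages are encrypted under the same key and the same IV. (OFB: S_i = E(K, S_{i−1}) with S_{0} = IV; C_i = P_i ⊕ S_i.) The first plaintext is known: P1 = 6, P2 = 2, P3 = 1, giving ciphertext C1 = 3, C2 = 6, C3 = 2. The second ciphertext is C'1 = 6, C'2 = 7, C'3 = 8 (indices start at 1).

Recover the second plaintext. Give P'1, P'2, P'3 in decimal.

P'1 = 3, P'2 = 3, P'3 = 11

In OFB with a reused IV, both messages share the same keystream S_i, so C_i ⊕ C'_i = P_i ⊕ P'_i and thus P'_i = P_i ⊕ C_i ⊕ C'_i.
P'1: 6 ⊕ 3 ⊕ 6 = 3.
P'2: 2 ⊕ 6 ⊕ 7 = 3.
P'3: 1 ⊕ 2 ⊕ 8 = 11.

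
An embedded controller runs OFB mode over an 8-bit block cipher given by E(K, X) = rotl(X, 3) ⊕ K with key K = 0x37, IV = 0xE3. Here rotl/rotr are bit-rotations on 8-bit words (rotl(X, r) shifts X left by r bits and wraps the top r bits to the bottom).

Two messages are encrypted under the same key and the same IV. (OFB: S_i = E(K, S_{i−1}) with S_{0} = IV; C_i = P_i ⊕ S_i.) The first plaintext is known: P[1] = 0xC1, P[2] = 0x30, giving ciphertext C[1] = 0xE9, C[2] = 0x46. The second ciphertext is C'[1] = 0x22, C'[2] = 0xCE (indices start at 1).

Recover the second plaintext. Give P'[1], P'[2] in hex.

In OFB with a reused IV, both messages share the same keystream S_i, so C_i ⊕ C'_i = P_i ⊕ P'_i and thus P'_i = P_i ⊕ C_i ⊕ C'_i.
P'[1]: 0xC1 ⊕ 0xE9 ⊕ 0x22 = 0x0A.
P'[2]: 0x30 ⊕ 0x46 ⊕ 0xCE = 0xB8.

P'[1] = 0x0A, P'[2] = 0xB8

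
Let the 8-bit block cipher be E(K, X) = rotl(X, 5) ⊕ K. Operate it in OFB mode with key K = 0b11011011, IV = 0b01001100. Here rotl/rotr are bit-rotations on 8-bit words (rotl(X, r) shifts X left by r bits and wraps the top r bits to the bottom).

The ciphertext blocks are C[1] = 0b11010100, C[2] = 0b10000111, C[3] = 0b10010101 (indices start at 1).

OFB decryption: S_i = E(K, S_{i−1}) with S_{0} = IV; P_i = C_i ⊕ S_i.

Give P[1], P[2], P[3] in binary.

P[1]: S = E(K, 0b01001100) = 0b01010010; 0b11010100 ⊕ 0b01010010 = 0b10000110.
P[2]: S = E(K, 0b01010010) = 0b10010001; 0b10000111 ⊕ 0b10010001 = 0b00010110.
P[3]: S = E(K, 0b10010001) = 0b11101001; 0b10010101 ⊕ 0b11101001 = 0b01111100.

P[1] = 0b10000110, P[2] = 0b00010110, P[3] = 0b01111100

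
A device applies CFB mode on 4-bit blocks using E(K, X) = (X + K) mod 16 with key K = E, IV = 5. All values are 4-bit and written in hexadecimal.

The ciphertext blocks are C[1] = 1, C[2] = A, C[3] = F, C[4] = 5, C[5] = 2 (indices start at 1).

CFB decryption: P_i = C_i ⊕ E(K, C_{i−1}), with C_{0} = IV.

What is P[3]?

P[3] = 7

P[3]: E(K, A) = 8; F ⊕ 8 = 7.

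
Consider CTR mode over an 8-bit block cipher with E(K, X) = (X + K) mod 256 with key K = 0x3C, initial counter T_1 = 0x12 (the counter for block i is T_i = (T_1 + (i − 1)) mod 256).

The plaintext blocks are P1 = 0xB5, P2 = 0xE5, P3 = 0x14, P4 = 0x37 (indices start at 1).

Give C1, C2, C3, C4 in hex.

C1 = 0xFB, C2 = 0xAA, C3 = 0x44, C4 = 0x66

CTR encryption: S_i = E(K, T_i) where T_i is the counter for block i; C_i = P_i ⊕ S_i.
C1: T = 0x12, S = E(K, T) = 0x4E; 0xB5 ⊕ 0x4E = 0xFB.
C2: T = 0x13, S = E(K, T) = 0x4F; 0xE5 ⊕ 0x4F = 0xAA.
C3: T = 0x14, S = E(K, T) = 0x50; 0x14 ⊕ 0x50 = 0x44.
C4: T = 0x15, S = E(K, T) = 0x51; 0x37 ⊕ 0x51 = 0x66.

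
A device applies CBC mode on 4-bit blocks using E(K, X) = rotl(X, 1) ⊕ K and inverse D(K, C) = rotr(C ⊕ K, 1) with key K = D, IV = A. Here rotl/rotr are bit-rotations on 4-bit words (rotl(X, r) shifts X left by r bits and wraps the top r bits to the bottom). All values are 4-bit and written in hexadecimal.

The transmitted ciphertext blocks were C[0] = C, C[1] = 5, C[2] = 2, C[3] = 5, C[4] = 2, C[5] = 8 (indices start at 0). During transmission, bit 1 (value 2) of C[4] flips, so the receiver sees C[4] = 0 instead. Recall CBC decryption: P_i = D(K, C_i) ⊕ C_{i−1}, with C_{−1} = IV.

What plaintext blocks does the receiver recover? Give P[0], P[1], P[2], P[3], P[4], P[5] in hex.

P[0] = 2, P[1] = 8, P[2] = A, P[3] = 6, P[4] = B, P[5] = A

Only C[4] changed, to 0. In CBC, a change in C_i garbles P_i and flips the same bit in P_{i+1}. Decrypting the received ciphertext:
P[0]: D(K, C) = 8; 8 ⊕ A = 2.
P[1]: D(K, 5) = 4; 4 ⊕ C = 8.
P[2]: D(K, 2) = F; F ⊕ 5 = A.
P[3]: D(K, 5) = 4; 4 ⊕ 2 = 6.
P[4]: D(K, 0) = E; E ⊕ 5 = B.
P[5]: D(K, 8) = A; A ⊕ 0 = A.
Blocks that differ from the original plaintext: P[4], P[5].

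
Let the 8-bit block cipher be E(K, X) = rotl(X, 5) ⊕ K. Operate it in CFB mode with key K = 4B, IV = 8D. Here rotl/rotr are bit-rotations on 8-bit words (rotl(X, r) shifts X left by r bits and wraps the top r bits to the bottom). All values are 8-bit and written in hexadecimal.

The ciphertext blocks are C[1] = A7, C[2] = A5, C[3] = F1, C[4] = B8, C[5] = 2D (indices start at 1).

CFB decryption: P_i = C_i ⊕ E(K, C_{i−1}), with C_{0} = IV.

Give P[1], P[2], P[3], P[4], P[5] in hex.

P[1]: E(K, 8D) = FA; A7 ⊕ FA = 5D.
P[2]: E(K, A7) = BF; A5 ⊕ BF = 1A.
P[3]: E(K, A5) = FF; F1 ⊕ FF = 0E.
P[4]: E(K, F1) = 75; B8 ⊕ 75 = CD.
P[5]: E(K, B8) = 5C; 2D ⊕ 5C = 71.

P[1] = 5D, P[2] = 1A, P[3] = 0E, P[4] = CD, P[5] = 71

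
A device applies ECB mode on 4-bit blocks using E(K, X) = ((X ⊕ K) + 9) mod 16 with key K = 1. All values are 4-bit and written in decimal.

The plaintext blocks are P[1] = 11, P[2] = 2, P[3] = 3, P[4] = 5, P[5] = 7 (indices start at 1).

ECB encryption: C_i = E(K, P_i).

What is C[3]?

C[3] = 11

C[3]: E(K, 3) = 11.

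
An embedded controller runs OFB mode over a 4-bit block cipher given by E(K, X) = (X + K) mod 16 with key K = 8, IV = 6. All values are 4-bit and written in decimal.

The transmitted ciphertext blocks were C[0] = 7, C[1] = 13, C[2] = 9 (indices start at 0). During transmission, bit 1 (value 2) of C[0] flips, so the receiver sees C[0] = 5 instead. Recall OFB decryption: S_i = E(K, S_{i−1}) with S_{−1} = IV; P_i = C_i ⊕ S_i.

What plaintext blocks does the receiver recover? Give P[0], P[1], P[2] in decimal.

P[0] = 11, P[1] = 11, P[2] = 7

Only C[0] changed, to 5. In OFB, a change in C_i flips the same bit in P_i only; the keystream is unaffected. Decrypting the received ciphertext:
P[0]: S = E(K, 6) = 14; 5 ⊕ 14 = 11.
P[1]: S = E(K, 14) = 6; 13 ⊕ 6 = 11.
P[2]: S = E(K, 6) = 14; 9 ⊕ 14 = 7.
Blocks that differ from the original plaintext: P[0].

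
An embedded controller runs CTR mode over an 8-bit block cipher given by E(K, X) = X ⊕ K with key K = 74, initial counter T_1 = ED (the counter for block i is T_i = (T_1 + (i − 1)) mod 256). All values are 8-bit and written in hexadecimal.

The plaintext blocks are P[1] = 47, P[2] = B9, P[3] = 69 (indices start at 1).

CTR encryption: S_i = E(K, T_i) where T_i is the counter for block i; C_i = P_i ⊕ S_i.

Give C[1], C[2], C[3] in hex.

C[1]: T = ED, S = E(K, T) = 99; 47 ⊕ 99 = DE.
C[2]: T = EE, S = E(K, T) = 9A; B9 ⊕ 9A = 23.
C[3]: T = EF, S = E(K, T) = 9B; 69 ⊕ 9B = F2.

C[1] = DE, C[2] = 23, C[3] = F2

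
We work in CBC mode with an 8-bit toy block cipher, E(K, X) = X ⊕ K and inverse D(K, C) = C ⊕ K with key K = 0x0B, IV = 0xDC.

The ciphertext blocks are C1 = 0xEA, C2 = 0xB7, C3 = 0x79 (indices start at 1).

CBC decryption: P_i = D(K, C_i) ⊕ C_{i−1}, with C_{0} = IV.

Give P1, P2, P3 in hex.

P1 = 0x3D, P2 = 0x56, P3 = 0xC5

P1: D(K, 0xEA) = 0xE1; 0xE1 ⊕ 0xDC = 0x3D.
P2: D(K, 0xB7) = 0xBC; 0xBC ⊕ 0xEA = 0x56.
P3: D(K, 0x79) = 0x72; 0x72 ⊕ 0xB7 = 0xC5.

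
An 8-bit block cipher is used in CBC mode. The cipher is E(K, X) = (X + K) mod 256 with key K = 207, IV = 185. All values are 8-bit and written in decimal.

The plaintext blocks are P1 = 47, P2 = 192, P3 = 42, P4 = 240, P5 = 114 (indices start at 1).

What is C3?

CBC encryption: C_i = E(K, P_i ⊕ C_{i−1}), with C_{0} = IV.
C1: P1 ⊕ 185 = 150; E(K, 150) = 101.
C2: P2 ⊕ 101 = 165; E(K, 165) = 116.
C3: P3 ⊕ 116 = 94; E(K, 94) = 45.

C3 = 45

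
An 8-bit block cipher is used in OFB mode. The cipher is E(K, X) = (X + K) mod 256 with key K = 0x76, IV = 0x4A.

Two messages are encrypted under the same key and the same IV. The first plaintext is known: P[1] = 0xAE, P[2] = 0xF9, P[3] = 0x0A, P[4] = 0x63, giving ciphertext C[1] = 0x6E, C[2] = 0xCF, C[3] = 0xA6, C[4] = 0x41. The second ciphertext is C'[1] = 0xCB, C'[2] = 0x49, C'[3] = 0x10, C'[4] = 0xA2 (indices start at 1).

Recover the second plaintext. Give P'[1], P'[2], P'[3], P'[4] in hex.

P'[1] = 0x0B, P'[2] = 0x7F, P'[3] = 0xBC, P'[4] = 0x80

In OFB with a reused IV, both messages share the same keystream S_i, so C_i ⊕ C'_i = P_i ⊕ P'_i and thus P'_i = P_i ⊕ C_i ⊕ C'_i.
P'[1]: 0xAE ⊕ 0x6E ⊕ 0xCB = 0x0B.
P'[2]: 0xF9 ⊕ 0xCF ⊕ 0x49 = 0x7F.
P'[3]: 0x0A ⊕ 0xA6 ⊕ 0x10 = 0xBC.
P'[4]: 0x63 ⊕ 0x41 ⊕ 0xA2 = 0x80.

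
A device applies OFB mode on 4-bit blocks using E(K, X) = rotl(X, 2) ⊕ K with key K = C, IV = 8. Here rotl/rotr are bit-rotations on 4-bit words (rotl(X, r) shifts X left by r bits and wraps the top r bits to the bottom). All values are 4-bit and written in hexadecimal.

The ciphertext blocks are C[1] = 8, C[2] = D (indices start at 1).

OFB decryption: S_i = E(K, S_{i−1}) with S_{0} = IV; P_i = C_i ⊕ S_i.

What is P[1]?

P[1]: S = E(K, 8) = E; 8 ⊕ E = 6.

P[1] = 6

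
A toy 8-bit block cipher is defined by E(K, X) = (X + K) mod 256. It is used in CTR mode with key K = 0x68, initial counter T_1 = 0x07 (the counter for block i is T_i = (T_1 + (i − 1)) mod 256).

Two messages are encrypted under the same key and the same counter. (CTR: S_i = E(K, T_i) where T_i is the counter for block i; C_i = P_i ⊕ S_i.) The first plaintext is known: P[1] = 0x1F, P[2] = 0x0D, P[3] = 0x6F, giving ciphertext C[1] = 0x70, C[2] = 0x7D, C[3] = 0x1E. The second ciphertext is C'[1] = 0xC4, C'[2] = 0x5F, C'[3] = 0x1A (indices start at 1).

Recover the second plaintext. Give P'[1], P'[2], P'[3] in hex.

In CTR with a reused counter, both messages share the same keystream S_i, so C_i ⊕ C'_i = P_i ⊕ P'_i and thus P'_i = P_i ⊕ C_i ⊕ C'_i.
P'[1]: 0x1F ⊕ 0x70 ⊕ 0xC4 = 0xAB.
P'[2]: 0x0D ⊕ 0x7D ⊕ 0x5F = 0x2F.
P'[3]: 0x6F ⊕ 0x1E ⊕ 0x1A = 0x6B.

P'[1] = 0xAB, P'[2] = 0x2F, P'[3] = 0x6B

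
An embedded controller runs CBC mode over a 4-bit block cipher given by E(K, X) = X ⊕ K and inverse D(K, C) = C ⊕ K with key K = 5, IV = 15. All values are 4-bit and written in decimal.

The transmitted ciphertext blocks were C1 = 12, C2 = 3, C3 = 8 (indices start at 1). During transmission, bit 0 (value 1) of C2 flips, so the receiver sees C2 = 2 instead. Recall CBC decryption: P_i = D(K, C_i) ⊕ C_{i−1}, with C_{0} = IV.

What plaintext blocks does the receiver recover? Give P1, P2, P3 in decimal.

P1 = 6, P2 = 11, P3 = 15

Only C2 changed, to 2. In CBC, a change in C_i garbles P_i and flips the same bit in P_{i+1}. Decrypting the received ciphertext:
P1: D(K, 12) = 9; 9 ⊕ 15 = 6.
P2: D(K, 2) = 7; 7 ⊕ 12 = 11.
P3: D(K, 8) = 13; 13 ⊕ 2 = 15.
Blocks that differ from the original plaintext: P2, P3.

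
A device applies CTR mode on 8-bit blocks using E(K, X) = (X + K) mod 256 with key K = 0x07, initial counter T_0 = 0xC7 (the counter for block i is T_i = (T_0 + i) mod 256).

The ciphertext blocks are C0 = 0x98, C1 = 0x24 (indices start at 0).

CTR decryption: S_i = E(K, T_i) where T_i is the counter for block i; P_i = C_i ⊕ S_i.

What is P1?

P1: T = 0xC8, S = E(K, T) = 0xCF; 0x24 ⊕ 0xCF = 0xEB.

P1 = 0xEB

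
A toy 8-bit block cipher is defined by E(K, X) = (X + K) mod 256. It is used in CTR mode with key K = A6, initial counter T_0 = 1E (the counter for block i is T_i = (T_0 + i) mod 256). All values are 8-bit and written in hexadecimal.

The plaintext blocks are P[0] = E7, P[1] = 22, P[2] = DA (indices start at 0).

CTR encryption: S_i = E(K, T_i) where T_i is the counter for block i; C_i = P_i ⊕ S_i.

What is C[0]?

C[0]: T = 1E, S = E(K, T) = C4; E7 ⊕ C4 = 23.

C[0] = 23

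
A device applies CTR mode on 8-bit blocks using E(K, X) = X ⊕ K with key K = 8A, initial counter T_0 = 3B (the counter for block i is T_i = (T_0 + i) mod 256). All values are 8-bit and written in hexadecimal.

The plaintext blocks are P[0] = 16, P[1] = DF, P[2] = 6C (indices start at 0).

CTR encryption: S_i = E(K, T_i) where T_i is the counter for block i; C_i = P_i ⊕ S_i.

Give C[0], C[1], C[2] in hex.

C[0]: T = 3B, S = E(K, T) = B1; 16 ⊕ B1 = A7.
C[1]: T = 3C, S = E(K, T) = B6; DF ⊕ B6 = 69.
C[2]: T = 3D, S = E(K, T) = B7; 6C ⊕ B7 = DB.

C[0] = A7, C[1] = 69, C[2] = DB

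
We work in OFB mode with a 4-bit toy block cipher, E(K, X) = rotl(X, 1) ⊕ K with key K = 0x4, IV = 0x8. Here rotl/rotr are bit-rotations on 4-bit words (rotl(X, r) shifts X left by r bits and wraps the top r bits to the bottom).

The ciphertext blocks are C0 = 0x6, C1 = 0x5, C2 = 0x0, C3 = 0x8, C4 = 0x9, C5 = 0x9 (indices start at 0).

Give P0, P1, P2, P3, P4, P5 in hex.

OFB decryption: S_i = E(K, S_{i−1}) with S_{−1} = IV; P_i = C_i ⊕ S_i.
P0: S = E(K, 0x8) = 0x5; 0x6 ⊕ 0x5 = 0x3.
P1: S = E(K, 0x5) = 0xE; 0x5 ⊕ 0xE = 0xB.
P2: S = E(K, 0xE) = 0x9; 0x0 ⊕ 0x9 = 0x9.
P3: S = E(K, 0x9) = 0x7; 0x8 ⊕ 0x7 = 0xF.
P4: S = E(K, 0x7) = 0xA; 0x9 ⊕ 0xA = 0x3.
P5: S = E(K, 0xA) = 0x1; 0x9 ⊕ 0x1 = 0x8.

P0 = 0x3, P1 = 0xB, P2 = 0x9, P3 = 0xF, P4 = 0x3, P5 = 0x8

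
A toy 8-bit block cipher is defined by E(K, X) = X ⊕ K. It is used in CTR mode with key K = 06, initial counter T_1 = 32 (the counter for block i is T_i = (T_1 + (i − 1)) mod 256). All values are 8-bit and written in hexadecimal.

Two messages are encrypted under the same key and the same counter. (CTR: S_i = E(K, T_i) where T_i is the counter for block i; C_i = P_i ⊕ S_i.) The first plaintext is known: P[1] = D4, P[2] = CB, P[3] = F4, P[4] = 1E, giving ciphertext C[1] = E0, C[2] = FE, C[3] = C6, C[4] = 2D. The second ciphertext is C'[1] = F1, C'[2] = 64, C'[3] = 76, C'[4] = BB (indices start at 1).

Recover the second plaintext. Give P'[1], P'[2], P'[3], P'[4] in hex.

P'[1] = C5, P'[2] = 51, P'[3] = 44, P'[4] = 88

In CTR with a reused counter, both messages share the same keystream S_i, so C_i ⊕ C'_i = P_i ⊕ P'_i and thus P'_i = P_i ⊕ C_i ⊕ C'_i.
P'[1]: D4 ⊕ E0 ⊕ F1 = C5.
P'[2]: CB ⊕ FE ⊕ 64 = 51.
P'[3]: F4 ⊕ C6 ⊕ 76 = 44.
P'[4]: 1E ⊕ 2D ⊕ BB = 88.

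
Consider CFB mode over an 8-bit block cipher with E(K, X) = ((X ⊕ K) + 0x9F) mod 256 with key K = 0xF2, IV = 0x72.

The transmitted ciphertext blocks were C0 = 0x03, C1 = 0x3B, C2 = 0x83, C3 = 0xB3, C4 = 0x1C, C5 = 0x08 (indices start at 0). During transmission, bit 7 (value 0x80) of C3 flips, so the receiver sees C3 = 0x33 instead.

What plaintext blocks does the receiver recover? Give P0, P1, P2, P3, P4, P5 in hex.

CFB decryption: P_i = C_i ⊕ E(K, C_{i−1}), with C_{−1} = IV.
Only C3 changed, to 0x33. In CFB, a change in C_i flips the same bit in P_i and garbles P_{i+1}. Decrypting the received ciphertext:
P0: E(K, 0x72) = 0x1F; 0x03 ⊕ 0x1F = 0x1C.
P1: E(K, 0x03) = 0x90; 0x3B ⊕ 0x90 = 0xAB.
P2: E(K, 0x3B) = 0x68; 0x83 ⊕ 0x68 = 0xEB.
P3: E(K, 0x83) = 0x10; 0x33 ⊕ 0x10 = 0x23.
P4: E(K, 0x33) = 0x60; 0x1C ⊕ 0x60 = 0x7C.
P5: E(K, 0x1C) = 0x8D; 0x08 ⊕ 0x8D = 0x85.
Blocks that differ from the original plaintext: P3, P4.

P0 = 0x1C, P1 = 0xAB, P2 = 0xEB, P3 = 0x23, P4 = 0x7C, P5 = 0x85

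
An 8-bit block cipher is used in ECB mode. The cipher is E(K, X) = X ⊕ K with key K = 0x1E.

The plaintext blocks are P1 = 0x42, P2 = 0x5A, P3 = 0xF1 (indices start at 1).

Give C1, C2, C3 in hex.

ECB encryption: C_i = E(K, P_i).
C1: E(K, 0x42) = 0x5C.
C2: E(K, 0x5A) = 0x44.
C3: E(K, 0xF1) = 0xEF.

C1 = 0x5C, C2 = 0x44, C3 = 0xEF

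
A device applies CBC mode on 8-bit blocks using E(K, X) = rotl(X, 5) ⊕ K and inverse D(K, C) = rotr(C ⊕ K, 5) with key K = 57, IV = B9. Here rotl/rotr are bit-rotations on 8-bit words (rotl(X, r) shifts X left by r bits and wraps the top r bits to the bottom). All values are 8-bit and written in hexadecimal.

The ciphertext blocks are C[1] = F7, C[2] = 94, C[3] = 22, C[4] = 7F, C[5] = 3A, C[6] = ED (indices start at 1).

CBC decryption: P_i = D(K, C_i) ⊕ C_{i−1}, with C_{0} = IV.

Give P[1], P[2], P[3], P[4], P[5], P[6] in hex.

P[1]: D(K, F7) = 05; 05 ⊕ B9 = BC.
P[2]: D(K, 94) = 1E; 1E ⊕ F7 = E9.
P[3]: D(K, 22) = AB; AB ⊕ 94 = 3F.
P[4]: D(K, 7F) = 41; 41 ⊕ 22 = 63.
P[5]: D(K, 3A) = 6B; 6B ⊕ 7F = 14.
P[6]: D(K, ED) = D5; D5 ⊕ 3A = EF.

P[1] = BC, P[2] = E9, P[3] = 3F, P[4] = 63, P[5] = 14, P[6] = EF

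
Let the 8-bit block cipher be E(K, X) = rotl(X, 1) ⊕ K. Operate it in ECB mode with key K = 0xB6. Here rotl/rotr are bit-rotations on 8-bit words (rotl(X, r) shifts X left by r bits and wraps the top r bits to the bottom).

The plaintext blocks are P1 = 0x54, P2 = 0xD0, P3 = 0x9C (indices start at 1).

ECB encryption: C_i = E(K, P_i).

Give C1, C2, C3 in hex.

C1 = 0x1E, C2 = 0x17, C3 = 0x8F

C1: E(K, 0x54) = 0x1E.
C2: E(K, 0xD0) = 0x17.
C3: E(K, 0x9C) = 0x8F.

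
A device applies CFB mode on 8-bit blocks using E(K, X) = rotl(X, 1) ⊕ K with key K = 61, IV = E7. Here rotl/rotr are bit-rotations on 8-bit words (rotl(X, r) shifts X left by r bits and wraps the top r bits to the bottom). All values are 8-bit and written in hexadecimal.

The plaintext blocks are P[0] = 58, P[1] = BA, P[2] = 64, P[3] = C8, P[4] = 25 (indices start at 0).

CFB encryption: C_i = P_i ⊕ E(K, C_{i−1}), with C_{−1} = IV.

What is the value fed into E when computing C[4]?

7B

C[0]: E(K, E7) = AE; 58 ⊕ AE = F6.
C[1]: E(K, F6) = 8C; BA ⊕ 8C = 36.
C[2]: E(K, 36) = 0D; 64 ⊕ 0D = 69.
C[3]: E(K, 69) = B3; C8 ⊕ B3 = 7B.
C[4]: E(K, 7B) = 97; 25 ⊕ 97 = B2.
So the input to E for block [4] is 7B.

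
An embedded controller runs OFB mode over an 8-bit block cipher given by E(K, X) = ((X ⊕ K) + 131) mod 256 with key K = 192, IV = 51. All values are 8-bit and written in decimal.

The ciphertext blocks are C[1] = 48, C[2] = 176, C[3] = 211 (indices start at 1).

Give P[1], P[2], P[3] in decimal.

P[1] = 70, P[2] = 137, P[3] = 175

OFB decryption: S_i = E(K, S_{i−1}) with S_{0} = IV; P_i = C_i ⊕ S_i.
P[1]: S = E(K, 51) = 118; 48 ⊕ 118 = 70.
P[2]: S = E(K, 118) = 57; 176 ⊕ 57 = 137.
P[3]: S = E(K, 57) = 124; 211 ⊕ 124 = 175.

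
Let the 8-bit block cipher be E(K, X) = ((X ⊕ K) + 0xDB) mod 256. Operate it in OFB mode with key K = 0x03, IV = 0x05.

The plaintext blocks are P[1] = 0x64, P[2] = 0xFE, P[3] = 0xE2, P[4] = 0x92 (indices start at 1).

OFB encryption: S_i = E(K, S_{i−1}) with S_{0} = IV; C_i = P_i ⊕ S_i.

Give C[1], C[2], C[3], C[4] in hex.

C[1]: S = E(K, 0x05) = 0xE1; 0x64 ⊕ 0xE1 = 0x85.
C[2]: S = E(K, 0xE1) = 0xBD; 0xFE ⊕ 0xBD = 0x43.
C[3]: S = E(K, 0xBD) = 0x99; 0xE2 ⊕ 0x99 = 0x7B.
C[4]: S = E(K, 0x99) = 0x75; 0x92 ⊕ 0x75 = 0xE7.

C[1] = 0x85, C[2] = 0x43, C[3] = 0x7B, C[4] = 0xE7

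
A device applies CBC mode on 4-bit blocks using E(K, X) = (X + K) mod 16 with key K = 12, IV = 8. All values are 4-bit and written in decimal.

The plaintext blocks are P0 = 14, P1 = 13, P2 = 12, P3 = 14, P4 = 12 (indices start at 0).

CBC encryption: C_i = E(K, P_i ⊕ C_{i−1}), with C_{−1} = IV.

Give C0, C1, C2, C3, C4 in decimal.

C0: P0 ⊕ 8 = 6; E(K, 6) = 2.
C1: P1 ⊕ 2 = 15; E(K, 15) = 11.
C2: P2 ⊕ 11 = 7; E(K, 7) = 3.
C3: P3 ⊕ 3 = 13; E(K, 13) = 9.
C4: P4 ⊕ 9 = 5; E(K, 5) = 1.

C0 = 2, C1 = 11, C2 = 3, C3 = 9, C4 = 1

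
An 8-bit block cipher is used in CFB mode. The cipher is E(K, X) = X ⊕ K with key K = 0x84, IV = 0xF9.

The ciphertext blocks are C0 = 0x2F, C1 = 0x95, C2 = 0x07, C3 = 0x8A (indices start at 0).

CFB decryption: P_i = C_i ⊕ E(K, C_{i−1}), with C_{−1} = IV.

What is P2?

P2: E(K, 0x95) = 0x11; 0x07 ⊕ 0x11 = 0x16.

P2 = 0x16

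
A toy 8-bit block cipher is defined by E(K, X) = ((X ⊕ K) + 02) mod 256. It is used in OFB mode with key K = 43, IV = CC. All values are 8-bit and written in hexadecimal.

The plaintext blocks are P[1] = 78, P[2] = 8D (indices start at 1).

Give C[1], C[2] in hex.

C[1] = E9, C[2] = 59

OFB encryption: S_i = E(K, S_{i−1}) with S_{0} = IV; C_i = P_i ⊕ S_i.
C[1]: S = E(K, CC) = 91; 78 ⊕ 91 = E9.
C[2]: S = E(K, 91) = D4; 8D ⊕ D4 = 59.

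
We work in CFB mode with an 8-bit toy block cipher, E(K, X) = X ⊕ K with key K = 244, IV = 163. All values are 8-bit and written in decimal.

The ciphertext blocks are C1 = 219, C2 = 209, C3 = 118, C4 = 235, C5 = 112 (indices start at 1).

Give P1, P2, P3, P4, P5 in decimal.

CFB decryption: P_i = C_i ⊕ E(K, C_{i−1}), with C_{0} = IV.
P1: E(K, 163) = 87; 219 ⊕ 87 = 140.
P2: E(K, 219) = 47; 209 ⊕ 47 = 254.
P3: E(K, 209) = 37; 118 ⊕ 37 = 83.
P4: E(K, 118) = 130; 235 ⊕ 130 = 105.
P5: E(K, 235) = 31; 112 ⊕ 31 = 111.

P1 = 140, P2 = 254, P3 = 83, P4 = 105, P5 = 111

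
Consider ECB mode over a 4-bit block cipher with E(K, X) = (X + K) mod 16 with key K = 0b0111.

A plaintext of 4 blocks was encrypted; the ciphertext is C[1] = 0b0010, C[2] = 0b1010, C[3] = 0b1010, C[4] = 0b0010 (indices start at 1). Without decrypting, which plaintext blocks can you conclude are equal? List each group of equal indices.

P[1] = P[4]; P[2] = P[3]

ECB encrypts each block independently with the same key, so equal ciphertext blocks imply equal plaintext blocks.
C[1] = C[4] = 0b0010, so P[1] = P[4].
C[2] = C[3] = 0b1010, so P[2] = P[3].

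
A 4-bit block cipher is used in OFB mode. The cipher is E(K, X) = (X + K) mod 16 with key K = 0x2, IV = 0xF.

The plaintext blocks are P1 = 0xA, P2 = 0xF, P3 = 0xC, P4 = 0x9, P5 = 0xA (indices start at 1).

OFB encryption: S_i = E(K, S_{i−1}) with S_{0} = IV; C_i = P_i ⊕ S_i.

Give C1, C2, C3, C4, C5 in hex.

C1: S = E(K, 0xF) = 0x1; 0xA ⊕ 0x1 = 0xB.
C2: S = E(K, 0x1) = 0x3; 0xF ⊕ 0x3 = 0xC.
C3: S = E(K, 0x3) = 0x5; 0xC ⊕ 0x5 = 0x9.
C4: S = E(K, 0x5) = 0x7; 0x9 ⊕ 0x7 = 0xE.
C5: S = E(K, 0x7) = 0x9; 0xA ⊕ 0x9 = 0x3.

C1 = 0xB, C2 = 0xC, C3 = 0x9, C4 = 0xE, C5 = 0x3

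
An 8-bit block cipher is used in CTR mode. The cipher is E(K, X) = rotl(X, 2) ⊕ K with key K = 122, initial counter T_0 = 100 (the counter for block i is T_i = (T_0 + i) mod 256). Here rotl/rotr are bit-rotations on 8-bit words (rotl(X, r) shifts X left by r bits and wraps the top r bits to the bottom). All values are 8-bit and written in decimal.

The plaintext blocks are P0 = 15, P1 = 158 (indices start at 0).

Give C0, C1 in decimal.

CTR encryption: S_i = E(K, T_i) where T_i is the counter for block i; C_i = P_i ⊕ S_i.
C0: T = 100, S = E(K, T) = 235; 15 ⊕ 235 = 228.
C1: T = 101, S = E(K, T) = 239; 158 ⊕ 239 = 113.

C0 = 228, C1 = 113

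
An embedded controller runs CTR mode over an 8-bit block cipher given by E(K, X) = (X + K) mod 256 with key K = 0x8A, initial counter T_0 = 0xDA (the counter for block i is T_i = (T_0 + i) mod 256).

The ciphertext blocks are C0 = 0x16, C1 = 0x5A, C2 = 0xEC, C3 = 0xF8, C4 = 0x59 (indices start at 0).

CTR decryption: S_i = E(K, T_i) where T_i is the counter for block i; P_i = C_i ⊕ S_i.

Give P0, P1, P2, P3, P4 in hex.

P0: T = 0xDA, S = E(K, T) = 0x64; 0x16 ⊕ 0x64 = 0x72.
P1: T = 0xDB, S = E(K, T) = 0x65; 0x5A ⊕ 0x65 = 0x3F.
P2: T = 0xDC, S = E(K, T) = 0x66; 0xEC ⊕ 0x66 = 0x8A.
P3: T = 0xDD, S = E(K, T) = 0x67; 0xF8 ⊕ 0x67 = 0x9F.
P4: T = 0xDE, S = E(K, T) = 0x68; 0x59 ⊕ 0x68 = 0x31.

P0 = 0x72, P1 = 0x3F, P2 = 0x8A, P3 = 0x9F, P4 = 0x31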